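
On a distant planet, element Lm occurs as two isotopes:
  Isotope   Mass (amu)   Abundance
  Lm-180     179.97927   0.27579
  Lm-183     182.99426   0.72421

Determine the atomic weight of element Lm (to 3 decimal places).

Ar = Σ fᵢ·mᵢ = 0.27579 × 179.97927 + 0.72421 × 182.99426
= 49.636483 + 132.526273 = 182.162756 amu

182.163 amu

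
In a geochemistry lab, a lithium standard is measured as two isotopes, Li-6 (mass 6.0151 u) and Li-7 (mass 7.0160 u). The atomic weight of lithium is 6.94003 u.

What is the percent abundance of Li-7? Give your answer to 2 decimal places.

With x = fraction of Li-6 (so Li-7 is 1 − x):
6.0151·x + 7.0160·(1 − x) = 6.94003
(6.0151 − 7.0160)·x = 6.94003 − 7.0160
x = -0.07597 / -1.0009 = 0.07590 → 7.59% Li-6, 92.41% Li-7.

92.41%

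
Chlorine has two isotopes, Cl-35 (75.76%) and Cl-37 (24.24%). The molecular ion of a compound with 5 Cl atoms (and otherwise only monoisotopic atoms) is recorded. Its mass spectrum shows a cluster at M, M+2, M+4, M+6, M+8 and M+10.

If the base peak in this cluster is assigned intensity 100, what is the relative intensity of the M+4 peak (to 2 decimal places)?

63.99

(0.7576 + 0.2424)^5 gives M 0.2496, M+2 0.3993, M+4 0.2555, M+6 0.0817, M+8 0.0131, M+10 0.0008; the largest is M+2.
P(M+2) = C(5,1) × 0.7576^4 × 0.2424^1 = 5 × 0.32942751 × 0.2424 = 0.399266 (base)
P(M+4) = C(5,2) × 0.7576^3 × 0.2424^2 = 10 × 0.4348304 × 0.05875776 = 0.255497
Relative intensity = 0.255497 / 0.399266 × 100 = 63.99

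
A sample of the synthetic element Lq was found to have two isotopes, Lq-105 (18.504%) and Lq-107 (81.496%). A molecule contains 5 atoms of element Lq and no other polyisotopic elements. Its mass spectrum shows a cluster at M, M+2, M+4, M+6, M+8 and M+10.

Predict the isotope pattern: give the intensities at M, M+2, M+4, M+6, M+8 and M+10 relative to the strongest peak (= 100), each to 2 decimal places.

0.05 : 1.17 : 10.31 : 45.41 : 100.00 : 88.08

The 5 Lq atoms are independent, so intensities follow the terms of (0.18504 + 0.81496)^5.
P(M) = 0.18504^5 = 0.000217
P(M+2) = 5 × 0.18504^4 × 0.81496^1 = 0.004777
P(M+4) = 10 × 0.18504^3 × 0.81496^2 = 0.042079
P(M+6) = 10 × 0.18504^2 × 0.81496^3 = 0.185328
P(M+8) = 5 × 0.18504^1 × 0.81496^4 = 0.408113
P(M+10) = 0.81496^5 = 0.359486
The M+8 peak is largest (0.408113); scaling to 100 gives 0.05 : 1.17 : 10.31 : 45.41 : 100.00 : 88.08.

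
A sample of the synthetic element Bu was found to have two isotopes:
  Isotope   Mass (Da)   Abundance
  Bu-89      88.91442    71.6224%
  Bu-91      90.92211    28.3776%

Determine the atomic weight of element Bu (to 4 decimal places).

Ar = Σ fᵢ·mᵢ = 0.716224 × 88.91442 + 0.283776 × 90.92211
= 63.682642 + 25.801513 = 89.484155 Da

89.4842 Da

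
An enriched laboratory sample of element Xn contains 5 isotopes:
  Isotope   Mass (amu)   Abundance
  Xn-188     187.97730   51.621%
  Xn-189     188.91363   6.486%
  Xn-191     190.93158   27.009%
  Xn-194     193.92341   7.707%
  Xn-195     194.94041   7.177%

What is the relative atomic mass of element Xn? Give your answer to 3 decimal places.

189.794 amu

Average mass = Σ (abundance × isotope mass) = 0.51621 × 187.97730 + 0.06486 × 188.91363 + 0.27009 × 190.93158 + 0.07707 × 193.92341 + 0.07177 × 194.94041
= 97.035762 + 12.252938 + 51.568710 + 14.945677 + 13.990873 = 189.793960 amu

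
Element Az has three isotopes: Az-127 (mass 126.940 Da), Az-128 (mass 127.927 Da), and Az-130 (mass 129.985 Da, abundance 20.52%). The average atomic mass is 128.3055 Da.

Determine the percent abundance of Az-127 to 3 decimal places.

4.438%

Let x and y be the fractions of Az-127 and Az-128. Then x + y = 1 − 0.2052 = 0.7948 and 126.940x + 127.927y = 128.3055 − 0.2052×129.985 = 101.632578.
Substituting: 126.940x + 127.927(0.7948 − x) = 101.632578
(126.940 − 127.927)x = -0.0438016  ⇒  x = 0.04438, y = 0.75042
Az-127: 4.438%, Az-128: 75.042%.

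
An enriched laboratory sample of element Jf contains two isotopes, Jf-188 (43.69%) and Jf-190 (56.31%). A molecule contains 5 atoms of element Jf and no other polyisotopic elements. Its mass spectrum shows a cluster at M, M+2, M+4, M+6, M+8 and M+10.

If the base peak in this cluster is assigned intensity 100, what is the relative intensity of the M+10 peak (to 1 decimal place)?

16.6

Term probabilities: M 0.0159, M+2 0.1026, M+4 0.2644, M+6 0.3408, M+8 0.2196, M+10 0.0566. Base peak = M+6.
P(M+6) = C(5,3) × 0.4369^2 × 0.5631^3 = 10 × 0.19088161 × 0.17854865 = 0.340817 (base)
P(M+10) = C(5,5) × 0.4369^0 × 0.5631^5 = 1 × 1.0000 × 0.05661449 = 0.056614
Relative intensity = 0.056614 / 0.340817 × 100 = 16.6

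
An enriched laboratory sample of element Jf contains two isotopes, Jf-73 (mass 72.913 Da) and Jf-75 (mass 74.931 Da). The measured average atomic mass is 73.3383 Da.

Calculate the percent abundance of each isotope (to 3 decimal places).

Jf-73: 78.925%, Jf-75: 21.075%

Let x be the fractional abundance of Jf-73; then Jf-75 has abundance 1 − x.
72.913·x + 74.931·(1 − x) = 73.3383
(72.913 − 74.931)·x = 73.3383 − 74.931
x = -1.5927 / -2.018 = 0.78925 → 78.925% Jf-73, 21.075% Jf-75.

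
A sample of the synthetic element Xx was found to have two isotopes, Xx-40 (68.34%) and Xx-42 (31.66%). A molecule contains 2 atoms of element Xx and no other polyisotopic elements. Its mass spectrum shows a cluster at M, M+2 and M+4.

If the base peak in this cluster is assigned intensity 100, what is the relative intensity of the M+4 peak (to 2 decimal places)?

21.46

Binomial terms of (0.6834 + 0.3166)^2: M 0.4670, M+2 0.4327, M+4 0.1002 → M is the base peak.
P(M) = C(2,0) × 0.6834^2 × 0.3166^0 = 1 × 0.46703556 × 1.0000 = 0.467036 (base)
P(M+4) = C(2,2) × 0.6834^0 × 0.3166^2 = 1 × 1.0000 × 0.10023556 = 0.100236
Relative intensity = 0.100236 / 0.467036 × 100 = 21.46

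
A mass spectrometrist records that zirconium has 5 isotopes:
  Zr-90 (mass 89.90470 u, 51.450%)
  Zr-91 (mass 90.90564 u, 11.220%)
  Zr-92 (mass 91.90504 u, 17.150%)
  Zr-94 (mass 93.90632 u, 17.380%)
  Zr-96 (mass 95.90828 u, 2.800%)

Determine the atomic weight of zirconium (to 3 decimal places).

91.224 u

Average mass = Σ (abundance × isotope mass) = 0.51450 × 89.90470 + 0.11220 × 90.90564 + 0.17150 × 91.90504 + 0.17380 × 93.90632 + 0.02800 × 95.90828
= 46.255968 + 10.199613 + 15.761714 + 16.320918 + 2.685432 = 91.223645 u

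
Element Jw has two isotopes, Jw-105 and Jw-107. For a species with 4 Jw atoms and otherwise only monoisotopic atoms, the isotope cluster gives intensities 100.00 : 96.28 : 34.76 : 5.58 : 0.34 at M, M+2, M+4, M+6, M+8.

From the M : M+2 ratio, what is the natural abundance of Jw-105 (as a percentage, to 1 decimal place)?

If p is the fraction of Jw that is Jw-105, then I(M+2)/I(M) = [C(4,1)·p^3·(1−p)] / p^4 = 4·(1−p)/p = 96.28/100.00 = 0.9628
(1−p)/p = 0.9628/4 = 0.2407  ⇒  p = 1/(1 + 0.2407) = 0.8060
Jw-105: 80.6%, Jw-107: 19.4%.

80.6%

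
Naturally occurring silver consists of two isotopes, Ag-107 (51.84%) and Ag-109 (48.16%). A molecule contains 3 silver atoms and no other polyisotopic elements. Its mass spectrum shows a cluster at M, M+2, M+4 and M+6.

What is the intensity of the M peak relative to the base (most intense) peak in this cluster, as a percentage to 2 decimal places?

35.88%

(0.5184 + 0.4816)^3 gives M 0.1393, M+2 0.3883, M+4 0.3607, M+6 0.1117; the largest is M+2.
P(M+2) = C(3,1) × 0.5184^2 × 0.4816^1 = 3 × 0.26873856 × 0.4816 = 0.388273 (base)
P(M) = C(3,0) × 0.5184^3 × 0.4816^0 = 1 × 0.13931407 × 1.0000 = 0.139314
Relative intensity = 0.139314 / 0.388273 × 100 = 35.88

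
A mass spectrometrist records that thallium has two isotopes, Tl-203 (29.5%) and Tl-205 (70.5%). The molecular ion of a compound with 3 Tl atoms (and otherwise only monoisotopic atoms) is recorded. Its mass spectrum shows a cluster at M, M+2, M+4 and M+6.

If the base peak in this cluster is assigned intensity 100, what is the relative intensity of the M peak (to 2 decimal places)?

5.84

Term probabilities: M 0.0257, M+2 0.1841, M+4 0.4399, M+6 0.3504. Base peak = M+4.
P(M+4) = C(3,2) × 0.295^1 × 0.705^2 = 3 × 0.2950 × 0.497025 = 0.439867 (base)
P(M) = C(3,0) × 0.295^3 × 0.705^0 = 1 × 0.02567237 × 1.0000 = 0.025672
Relative intensity = 0.025672 / 0.439867 × 100 = 5.84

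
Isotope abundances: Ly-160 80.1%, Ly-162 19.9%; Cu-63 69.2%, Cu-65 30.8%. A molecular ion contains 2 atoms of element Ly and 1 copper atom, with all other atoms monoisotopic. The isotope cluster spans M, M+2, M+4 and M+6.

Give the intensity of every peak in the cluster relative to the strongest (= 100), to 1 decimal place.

Element Ly pattern (n=2): 0.641601 : 0.318798 : 0.039601
Copper pattern (n=1): 0.6920 : 0.3080
Convolve the two distributions (both contribute in 2-u steps):
  M: 0.641601×0.6920 = 0.443988
  M+2: 0.641601×0.3080 + 0.318798×0.6920 = 0.418221
  M+4: 0.318798×0.3080 + 0.039601×0.6920 = 0.125594
  M+6: 0.039601×0.3080 = 0.012197
Scale to base peak (0.443988) = 100: 100.0 : 94.2 : 28.3 : 2.7

100.0 : 94.2 : 28.3 : 2.7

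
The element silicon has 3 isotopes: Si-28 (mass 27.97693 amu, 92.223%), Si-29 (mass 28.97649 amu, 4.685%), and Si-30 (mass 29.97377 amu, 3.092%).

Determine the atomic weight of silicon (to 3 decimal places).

The abundance-weighted mean is 0.92223 × 27.97693 + 0.04685 × 28.97649 + 0.03092 × 29.97377
= 25.801164 + 1.357549 + 0.926789 = 28.085502 amu

28.086 amu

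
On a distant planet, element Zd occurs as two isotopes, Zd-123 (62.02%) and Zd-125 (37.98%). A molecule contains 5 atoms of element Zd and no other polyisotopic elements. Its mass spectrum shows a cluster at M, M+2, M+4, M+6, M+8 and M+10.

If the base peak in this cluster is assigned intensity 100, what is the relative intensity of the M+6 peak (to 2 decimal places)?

61.24

(0.6202 + 0.3798)^5 gives M 0.0918, M+2 0.2810, M+4 0.3441, M+6 0.2107, M+8 0.0645, M+10 0.0079; the largest is M+4.
P(M+4) = C(5,2) × 0.6202^3 × 0.3798^2 = 10 × 0.23855871 × 0.14424804 = 0.344116 (base)
P(M+6) = C(5,3) × 0.6202^2 × 0.3798^3 = 10 × 0.38464804 × 0.05478541 = 0.210731
Relative intensity = 0.210731 / 0.344116 × 100 = 61.24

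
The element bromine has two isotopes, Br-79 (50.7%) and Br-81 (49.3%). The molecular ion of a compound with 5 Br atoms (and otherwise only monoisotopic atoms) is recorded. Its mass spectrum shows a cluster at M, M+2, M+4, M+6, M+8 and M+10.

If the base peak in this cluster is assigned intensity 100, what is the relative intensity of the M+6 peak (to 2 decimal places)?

97.24

Term probabilities: M 0.0335, M+2 0.1629, M+4 0.3168, M+6 0.3080, M+8 0.1497, M+10 0.0291. Base peak = M+4.
P(M+4) = C(5,2) × 0.507^3 × 0.493^2 = 10 × 0.13032384 × 0.243049 = 0.316751 (base)
P(M+6) = C(5,3) × 0.507^2 × 0.493^3 = 10 × 0.257049 × 0.11982316 = 0.308004
Relative intensity = 0.308004 / 0.316751 × 100 = 97.24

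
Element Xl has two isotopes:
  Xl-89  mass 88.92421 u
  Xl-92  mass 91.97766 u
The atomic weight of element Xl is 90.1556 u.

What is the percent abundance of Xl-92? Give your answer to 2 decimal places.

Let x be the fractional abundance of Xl-89; then Xl-92 has abundance 1 − x.
88.92421·x + 91.97766·(1 − x) = 90.1556
(88.92421 − 91.97766)·x = 90.1556 − 91.97766
x = -1.82206 / -3.05345 = 0.59672 → 59.67% Xl-89, 40.33% Xl-92.

40.33%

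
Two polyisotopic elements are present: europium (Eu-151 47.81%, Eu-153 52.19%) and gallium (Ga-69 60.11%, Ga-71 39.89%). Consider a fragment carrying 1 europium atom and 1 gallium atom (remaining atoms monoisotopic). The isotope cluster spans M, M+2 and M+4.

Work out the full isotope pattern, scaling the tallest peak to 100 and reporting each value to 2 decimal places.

56.97 : 100.00 : 41.27

Europium pattern (n=1): 0.4781 : 0.5219
Gallium pattern (n=1): 0.6011 : 0.3989
Convolve the two distributions (both contribute in 2-u steps):
  M: 0.4781×0.6011 = 0.287386
  M+2: 0.4781×0.3989 + 0.5219×0.6011 = 0.504428
  M+4: 0.5219×0.3989 = 0.208186
Scale to base peak (0.504428) = 100: 56.97 : 100.00 : 41.27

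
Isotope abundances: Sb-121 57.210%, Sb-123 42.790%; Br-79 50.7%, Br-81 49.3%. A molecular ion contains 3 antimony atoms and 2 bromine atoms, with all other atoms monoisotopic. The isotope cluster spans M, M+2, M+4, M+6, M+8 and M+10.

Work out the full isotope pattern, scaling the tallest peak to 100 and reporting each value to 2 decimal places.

Antimony pattern (n=3): 0.18724742 : 0.42015297 : 0.3142518 : 0.07834781
Bromine pattern (n=2): 0.257049 : 0.499902 : 0.243049
Convolve the two distributions (both contribute in 2-u steps):
  M: 0.18724742×0.257049 = 0.048132
  M+2: 0.18724742×0.499902 + 0.42015297×0.257049 = 0.201605
  M+4: 0.18724742×0.243049 + 0.42015297×0.499902 + 0.3142518×0.257049 = 0.336324
  M+6: 0.42015297×0.243049 + 0.3142518×0.499902 + 0.07834781×0.257049 = 0.279352
  M+8: 0.3142518×0.243049 + 0.07834781×0.499902 = 0.115545
  M+10: 0.07834781×0.243049 = 0.019042
Scale to base peak (0.336324) = 100: 14.31 : 59.94 : 100.00 : 83.06 : 34.36 : 5.66

14.31 : 59.94 : 100.00 : 83.06 : 34.36 : 5.66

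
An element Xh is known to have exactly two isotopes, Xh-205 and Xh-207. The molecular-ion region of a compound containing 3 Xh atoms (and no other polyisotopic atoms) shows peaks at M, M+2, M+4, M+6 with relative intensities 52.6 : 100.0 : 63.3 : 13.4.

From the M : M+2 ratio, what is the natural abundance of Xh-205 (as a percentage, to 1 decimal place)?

61.2%

Write p for the Xh-205 fraction. I(M+2)/I(M) = [C(3,1)·p^2·(1−p)] / p^3 = 3·(1−p)/p = 100.0/52.6 = 1.9011
(1−p)/p = 1.9011/3 = 0.6337  ⇒  p = 1/(1 + 0.6337) = 0.6121
Xh-205: 61.2%, Xh-207: 38.8%.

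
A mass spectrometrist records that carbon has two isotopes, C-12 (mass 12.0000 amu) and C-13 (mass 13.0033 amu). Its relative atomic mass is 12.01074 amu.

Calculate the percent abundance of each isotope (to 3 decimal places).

Writing the weighted mean with unknown fraction x of C-12:
12.0000·x + 13.0033·(1 − x) = 12.01074
(12.0000 − 13.0033)·x = 12.01074 − 13.0033
x = -0.99256 / -1.0033 = 0.98930 → 98.930% C-12, 1.070% C-13.

C-12: 98.930%, C-13: 1.070%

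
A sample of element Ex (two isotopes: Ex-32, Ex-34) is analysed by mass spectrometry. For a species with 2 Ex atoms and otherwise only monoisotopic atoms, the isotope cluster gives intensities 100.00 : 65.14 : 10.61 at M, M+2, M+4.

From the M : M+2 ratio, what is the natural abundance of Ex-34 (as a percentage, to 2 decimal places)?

Write p for the Ex-32 fraction. I(M+2)/I(M) = [C(2,1)·p^1·(1−p)] / p^2 = 2·(1−p)/p = 65.14/100.00 = 0.6514
(1−p)/p = 0.6514/2 = 0.3257  ⇒  p = 1/(1 + 0.3257) = 0.7543
Ex-32: 75.43%, Ex-34: 24.57%.

24.57%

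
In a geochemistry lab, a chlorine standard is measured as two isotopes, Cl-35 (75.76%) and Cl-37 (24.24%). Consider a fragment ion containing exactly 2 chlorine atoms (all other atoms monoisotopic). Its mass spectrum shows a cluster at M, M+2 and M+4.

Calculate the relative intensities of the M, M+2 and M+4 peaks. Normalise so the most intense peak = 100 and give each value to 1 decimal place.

Each Cl atom is independently Cl-35 (p = 0.7576) or Cl-37 (q = 0.2424); the cluster is the binomial expansion (p + q)^2.
P(M) = 0.7576^2 = 0.573958
P(M+2) = 2 × 0.7576^1 × 0.2424^1 = 0.367284
P(M+4) = 0.2424^2 = 0.058758
The M peak is largest (0.573958); scaling to 100 gives 100.0 : 64.0 : 10.2.

100.0 : 64.0 : 10.2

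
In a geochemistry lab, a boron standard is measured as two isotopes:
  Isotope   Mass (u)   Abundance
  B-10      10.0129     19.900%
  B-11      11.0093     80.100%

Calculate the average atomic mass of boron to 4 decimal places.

Ar = Σ fᵢ·mᵢ = 0.19900 × 10.0129 + 0.80100 × 11.0093
= 1.99257 + 8.81845 = 10.81102 u

10.8110 u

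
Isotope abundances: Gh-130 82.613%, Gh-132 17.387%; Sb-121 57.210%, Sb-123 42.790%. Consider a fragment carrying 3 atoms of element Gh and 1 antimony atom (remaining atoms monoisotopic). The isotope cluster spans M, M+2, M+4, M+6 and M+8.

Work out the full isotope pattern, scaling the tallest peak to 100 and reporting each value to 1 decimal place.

Element Gh pattern (n=3): 0.56382611 : 0.35599401 : 0.07492366 : 0.00525623
Antimony pattern (n=1): 0.5721 : 0.4279
Convolve the two distributions (both contribute in 2-u steps):
  M: 0.56382611×0.5721 = 0.322565
  M+2: 0.56382611×0.4279 + 0.35599401×0.5721 = 0.444925
  M+4: 0.35599401×0.4279 + 0.07492366×0.5721 = 0.195194
  M+6: 0.07492366×0.4279 + 0.00525623×0.5721 = 0.035067
  M+8: 0.00525623×0.4279 = 0.002249
Scale to base peak (0.444925) = 100: 72.5 : 100.0 : 43.9 : 7.9 : 0.5

72.5 : 100.0 : 43.9 : 7.9 : 0.5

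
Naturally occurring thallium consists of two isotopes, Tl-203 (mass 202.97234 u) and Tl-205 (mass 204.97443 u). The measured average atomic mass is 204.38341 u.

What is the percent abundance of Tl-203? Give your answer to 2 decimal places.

Let x be the fractional abundance of Tl-203; then Tl-205 has abundance 1 − x.
202.97234·x + 204.97443·(1 − x) = 204.38341
(202.97234 − 204.97443)·x = 204.38341 − 204.97443
x = -0.59102 / -2.00209 = 0.29520 → 29.52% Tl-203, 70.48% Tl-205.

29.52%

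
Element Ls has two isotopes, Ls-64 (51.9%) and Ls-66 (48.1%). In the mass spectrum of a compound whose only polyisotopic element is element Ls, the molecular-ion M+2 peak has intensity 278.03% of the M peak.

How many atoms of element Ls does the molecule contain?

For n independent Ls atoms, I(M+2)/I(M) = n · (abundance Ls-66) / (abundance Ls-64) = n · 0.481/0.519.
n = 2.7803 × 0.519/0.481 = 3.00 ≈ 3

3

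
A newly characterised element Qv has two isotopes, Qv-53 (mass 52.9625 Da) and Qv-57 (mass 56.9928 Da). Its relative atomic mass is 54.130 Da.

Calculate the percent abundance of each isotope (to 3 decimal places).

With x = fraction of Qv-53 (so Qv-57 is 1 − x):
52.9625·x + 56.9928·(1 − x) = 54.130
(52.9625 − 56.9928)·x = 54.130 − 56.9928
x = -2.8628 / -4.0303 = 0.71032 → 71.032% Qv-53, 28.968% Qv-57.

Qv-53: 71.032%, Qv-57: 28.968%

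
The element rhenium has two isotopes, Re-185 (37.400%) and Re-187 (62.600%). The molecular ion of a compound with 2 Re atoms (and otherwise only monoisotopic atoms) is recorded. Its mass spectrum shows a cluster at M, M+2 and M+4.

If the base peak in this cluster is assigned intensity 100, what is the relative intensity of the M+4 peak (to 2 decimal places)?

83.69

(0.37400 + 0.62600)^2 gives M 0.1399, M+2 0.4682, M+4 0.3919; the largest is M+2.
P(M+2) = C(2,1) × 0.37400^1 × 0.62600^1 = 2 × 0.3740 × 0.6260 = 0.468248 (base)
P(M+4) = C(2,2) × 0.37400^0 × 0.62600^2 = 1 × 1.0000 × 0.391876 = 0.391876
Relative intensity = 0.391876 / 0.468248 × 100 = 83.69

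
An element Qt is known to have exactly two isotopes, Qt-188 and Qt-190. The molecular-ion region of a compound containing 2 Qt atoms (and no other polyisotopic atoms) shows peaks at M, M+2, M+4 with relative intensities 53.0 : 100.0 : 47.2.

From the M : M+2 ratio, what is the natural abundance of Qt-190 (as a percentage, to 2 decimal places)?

If p is the fraction of Qt that is Qt-188, then I(M+2)/I(M) = [C(2,1)·p^1·(1−p)] / p^2 = 2·(1−p)/p = 100.0/53.0 = 1.8868
(1−p)/p = 1.8868/2 = 0.9434  ⇒  p = 1/(1 + 0.9434) = 0.5146
Qt-188: 51.46%, Qt-190: 48.54%.

48.54%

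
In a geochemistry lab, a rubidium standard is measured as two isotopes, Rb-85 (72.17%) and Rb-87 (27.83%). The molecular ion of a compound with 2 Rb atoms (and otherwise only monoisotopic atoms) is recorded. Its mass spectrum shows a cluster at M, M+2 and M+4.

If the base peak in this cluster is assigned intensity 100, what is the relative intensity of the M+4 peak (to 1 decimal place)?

14.9

(0.7217 + 0.2783)^2 gives M 0.5209, M+2 0.4017, M+4 0.0775; the largest is M.
P(M) = C(2,0) × 0.7217^2 × 0.2783^0 = 1 × 0.52085089 × 1.0000 = 0.520851 (base)
P(M+4) = C(2,2) × 0.7217^0 × 0.2783^2 = 1 × 1.0000 × 0.07745089 = 0.077451
Relative intensity = 0.077451 / 0.520851 × 100 = 14.9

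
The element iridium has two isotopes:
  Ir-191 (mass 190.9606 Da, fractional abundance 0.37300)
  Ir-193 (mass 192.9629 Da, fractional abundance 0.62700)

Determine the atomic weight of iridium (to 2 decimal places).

192.22 Da

Average mass = Σ (abundance × isotope mass) = 0.37300 × 190.9606 + 0.62700 × 192.9629
= 71.22830 + 120.98774 = 192.21604 Da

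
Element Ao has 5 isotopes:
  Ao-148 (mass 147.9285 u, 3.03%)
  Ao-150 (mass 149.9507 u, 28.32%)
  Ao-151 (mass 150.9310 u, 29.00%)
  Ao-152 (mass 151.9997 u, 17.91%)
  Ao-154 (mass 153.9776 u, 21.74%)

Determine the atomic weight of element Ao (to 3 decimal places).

151.416 u

The abundance-weighted mean is 0.0303 × 147.9285 + 0.2832 × 149.9507 + 0.2900 × 150.9310 + 0.1791 × 151.9997 + 0.2174 × 153.9776
= 4.48223 + 42.46604 + 43.76999 + 27.22315 + 33.47473 = 151.41614 u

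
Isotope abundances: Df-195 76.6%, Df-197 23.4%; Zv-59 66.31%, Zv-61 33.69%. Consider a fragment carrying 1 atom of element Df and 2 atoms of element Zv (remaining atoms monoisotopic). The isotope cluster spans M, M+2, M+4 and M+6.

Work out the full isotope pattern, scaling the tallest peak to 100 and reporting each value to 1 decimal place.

75.7 : 100.0 : 43.0 : 6.0

Element Df pattern (n=1): 0.7660 : 0.2340
Element Zv pattern (n=2): 0.43970161 : 0.44679678 : 0.11350161
Convolve the two distributions (both contribute in 2-u steps):
  M: 0.7660×0.43970161 = 0.336811
  M+2: 0.7660×0.44679678 + 0.2340×0.43970161 = 0.445137
  M+4: 0.7660×0.11350161 + 0.2340×0.44679678 = 0.191493
  M+6: 0.2340×0.11350161 = 0.026559
Scale to base peak (0.445137) = 100: 75.7 : 100.0 : 43.0 : 6.0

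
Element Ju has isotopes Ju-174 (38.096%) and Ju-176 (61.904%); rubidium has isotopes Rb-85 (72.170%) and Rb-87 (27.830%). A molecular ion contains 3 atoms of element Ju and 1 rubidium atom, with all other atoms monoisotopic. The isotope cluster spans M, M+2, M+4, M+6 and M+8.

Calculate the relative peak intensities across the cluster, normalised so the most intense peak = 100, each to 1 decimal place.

Element Ju pattern (n=3): 0.05528892 : 0.26952479 : 0.43796364 : 0.23722264
Rubidium pattern (n=1): 0.7217 : 0.2783
Convolve the two distributions (both contribute in 2-u steps):
  M: 0.05528892×0.7217 = 0.039902
  M+2: 0.05528892×0.2783 + 0.26952479×0.7217 = 0.209903
  M+4: 0.26952479×0.2783 + 0.43796364×0.7217 = 0.391087
  M+6: 0.43796364×0.2783 + 0.23722264×0.7217 = 0.293089
  M+8: 0.23722264×0.2783 = 0.066019
Scale to base peak (0.391087) = 100: 10.2 : 53.7 : 100.0 : 74.9 : 16.9

10.2 : 53.7 : 100.0 : 74.9 : 16.9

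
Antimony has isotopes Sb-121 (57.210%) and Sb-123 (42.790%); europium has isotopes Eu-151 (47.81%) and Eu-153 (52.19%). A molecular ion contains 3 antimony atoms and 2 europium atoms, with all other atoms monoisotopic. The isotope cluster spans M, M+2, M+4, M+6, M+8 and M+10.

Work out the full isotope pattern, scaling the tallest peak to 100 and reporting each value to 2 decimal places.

12.87 : 56.99 : 100.00 : 86.97 : 37.50 : 6.42

Antimony pattern (n=3): 0.18724742 : 0.42015297 : 0.3142518 : 0.07834781
Europium pattern (n=2): 0.22857961 : 0.49904078 : 0.27237961
Convolve the two distributions (both contribute in 2-u steps):
  M: 0.18724742×0.22857961 = 0.042801
  M+2: 0.18724742×0.49904078 + 0.42015297×0.22857961 = 0.189483
  M+4: 0.18724742×0.27237961 + 0.42015297×0.49904078 + 0.3142518×0.22857961 = 0.332507
  M+6: 0.42015297×0.27237961 + 0.3142518×0.49904078 + 0.07834781×0.22857961 = 0.289174
  M+8: 0.3142518×0.27237961 + 0.07834781×0.49904078 = 0.124695
  M+10: 0.07834781×0.27237961 = 0.021340
Scale to base peak (0.332507) = 100: 12.87 : 56.99 : 100.00 : 86.97 : 37.50 : 6.42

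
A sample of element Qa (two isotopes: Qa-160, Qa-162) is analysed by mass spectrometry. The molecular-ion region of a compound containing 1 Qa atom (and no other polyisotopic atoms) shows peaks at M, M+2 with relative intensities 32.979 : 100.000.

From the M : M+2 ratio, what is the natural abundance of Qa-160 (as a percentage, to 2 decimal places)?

If p is the fraction of Qa that is Qa-160, then I(M+2)/I(M) = [C(1,1)·p^0·(1−p)] / p^1 = 1·(1−p)/p = 100.000/32.979 = 3.0322
(1−p)/p = 3.0322/1 = 3.0322  ⇒  p = 1/(1 + 3.0322) = 0.2480
Qa-160: 24.80%, Qa-162: 75.20%.

24.80%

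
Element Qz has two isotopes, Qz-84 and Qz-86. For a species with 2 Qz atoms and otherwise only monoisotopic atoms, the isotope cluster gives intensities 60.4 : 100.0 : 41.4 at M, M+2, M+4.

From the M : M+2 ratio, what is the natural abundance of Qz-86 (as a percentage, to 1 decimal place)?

Let p = fractional abundance of Qz-84. I(M+2)/I(M) = [C(2,1)·p^1·(1−p)] / p^2 = 2·(1−p)/p = 100.0/60.4 = 1.6556
(1−p)/p = 1.6556/2 = 0.8278  ⇒  p = 1/(1 + 0.8278) = 0.5471
Qz-84: 54.7%, Qz-86: 45.3%.

45.3%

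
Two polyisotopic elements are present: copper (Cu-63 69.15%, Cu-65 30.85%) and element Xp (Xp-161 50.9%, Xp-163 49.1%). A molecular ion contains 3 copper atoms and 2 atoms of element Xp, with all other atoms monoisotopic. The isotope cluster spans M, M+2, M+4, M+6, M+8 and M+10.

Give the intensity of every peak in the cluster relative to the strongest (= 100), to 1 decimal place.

Copper pattern (n=3): 0.33065611 : 0.44254842 : 0.19743483 : 0.02936064
Element Xp pattern (n=2): 0.259081 : 0.499838 : 0.241081
Convolve the two distributions (both contribute in 2-u steps):
  M: 0.33065611×0.259081 = 0.085667
  M+2: 0.33065611×0.499838 + 0.44254842×0.259081 = 0.279930
  M+4: 0.33065611×0.241081 + 0.44254842×0.499838 + 0.19743483×0.259081 = 0.352069
  M+6: 0.44254842×0.241081 + 0.19743483×0.499838 + 0.02936064×0.259081 = 0.212982
  M+8: 0.19743483×0.241081 + 0.02936064×0.499838 = 0.062273
  M+10: 0.02936064×0.241081 = 0.007078
Scale to base peak (0.352069) = 100: 24.3 : 79.5 : 100.0 : 60.5 : 17.7 : 2.0

24.3 : 79.5 : 100.0 : 60.5 : 17.7 : 2.0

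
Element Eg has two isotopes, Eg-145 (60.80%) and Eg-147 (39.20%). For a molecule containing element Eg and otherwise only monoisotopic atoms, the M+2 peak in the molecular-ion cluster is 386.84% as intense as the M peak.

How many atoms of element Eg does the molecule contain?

6

For n independent Eg atoms, I(M+2)/I(M) = n · (abundance Eg-147) / (abundance Eg-145) = n · 0.3920/0.6080.
n = 3.8684 × 0.6080/0.3920 = 6.00 ≈ 6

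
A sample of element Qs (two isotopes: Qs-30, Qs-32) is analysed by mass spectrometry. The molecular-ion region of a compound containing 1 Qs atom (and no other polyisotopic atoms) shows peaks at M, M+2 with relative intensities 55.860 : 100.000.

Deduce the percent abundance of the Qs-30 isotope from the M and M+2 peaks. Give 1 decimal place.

Write p for the Qs-30 fraction. I(M+2)/I(M) = [C(1,1)·p^0·(1−p)] / p^1 = 1·(1−p)/p = 100.000/55.860 = 1.7902
(1−p)/p = 1.7902/1 = 1.7902  ⇒  p = 1/(1 + 1.7902) = 0.3584
Qs-30: 35.8%, Qs-32: 64.2%.

35.8%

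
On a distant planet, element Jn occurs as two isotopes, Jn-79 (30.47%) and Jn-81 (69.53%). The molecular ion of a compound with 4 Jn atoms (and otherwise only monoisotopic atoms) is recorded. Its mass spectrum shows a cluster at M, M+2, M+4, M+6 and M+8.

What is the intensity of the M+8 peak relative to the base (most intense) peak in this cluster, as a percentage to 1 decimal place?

57.0%

Binomial terms of (0.3047 + 0.6953)^4: M 0.0086, M+2 0.0787, M+4 0.2693, M+6 0.4097, M+8 0.2337 → M+6 is the base peak.
P(M+6) = C(4,3) × 0.3047^1 × 0.6953^3 = 4 × 0.3047 × 0.33613729 = 0.409684 (base)
P(M+8) = C(4,4) × 0.3047^0 × 0.6953^4 = 1 × 1.0000 × 0.23371625 = 0.233716
Relative intensity = 0.233716 / 0.409684 × 100 = 57.0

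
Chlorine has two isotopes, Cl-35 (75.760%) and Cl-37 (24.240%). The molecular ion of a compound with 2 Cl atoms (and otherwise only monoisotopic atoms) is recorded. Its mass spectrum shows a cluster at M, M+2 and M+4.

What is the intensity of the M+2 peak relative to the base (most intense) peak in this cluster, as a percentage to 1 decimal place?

Binomial terms of (0.75760 + 0.24240)^2: M 0.5740, M+2 0.3673, M+4 0.0588 → M is the base peak.
P(M) = C(2,0) × 0.75760^2 × 0.24240^0 = 1 × 0.57395776 × 1.0000 = 0.573958 (base)
P(M+2) = C(2,1) × 0.75760^1 × 0.24240^1 = 2 × 0.7576 × 0.2424 = 0.367284
Relative intensity = 0.367284 / 0.573958 × 100 = 64.0

64.0%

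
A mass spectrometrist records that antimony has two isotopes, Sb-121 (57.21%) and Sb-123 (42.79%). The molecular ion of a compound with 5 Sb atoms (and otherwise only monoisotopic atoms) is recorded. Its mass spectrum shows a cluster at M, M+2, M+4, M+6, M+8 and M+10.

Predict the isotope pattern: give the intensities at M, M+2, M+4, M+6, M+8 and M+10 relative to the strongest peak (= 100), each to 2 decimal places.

17.88 : 66.85 : 100.00 : 74.79 : 27.97 : 4.18

Each Sb atom is independently Sb-121 (p = 0.5721) or Sb-123 (q = 0.4279); the cluster is the binomial expansion (p + q)^5.
P(M) = 0.5721^5 = 0.061286
P(M+2) = 5 × 0.5721^4 × 0.4279^1 = 0.229192
P(M+4) = 10 × 0.5721^3 × 0.4279^2 = 0.342847
P(M+6) = 10 × 0.5721^2 × 0.4279^3 = 0.256431
P(M+8) = 5 × 0.5721^1 × 0.4279^4 = 0.095898
P(M+10) = 0.4279^5 = 0.014345
The M+4 peak is largest (0.342847); scaling to 100 gives 17.88 : 66.85 : 100.00 : 74.79 : 27.97 : 4.18.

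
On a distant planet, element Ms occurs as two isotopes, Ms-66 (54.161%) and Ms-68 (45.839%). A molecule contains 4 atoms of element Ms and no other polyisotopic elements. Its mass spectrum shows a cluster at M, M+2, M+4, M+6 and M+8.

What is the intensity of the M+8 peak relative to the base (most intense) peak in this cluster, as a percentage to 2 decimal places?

Term probabilities: M 0.0860, M+2 0.2913, M+4 0.3698, M+6 0.2087, M+8 0.0442. Base peak = M+4.
P(M+4) = C(4,2) × 0.54161^2 × 0.45839^2 = 6 × 0.29334139 × 0.21012139 = 0.369824 (base)
P(M+8) = C(4,4) × 0.54161^0 × 0.45839^4 = 1 × 1.0000 × 0.044151 = 0.044151
Relative intensity = 0.044151 / 0.369824 × 100 = 11.94

11.94%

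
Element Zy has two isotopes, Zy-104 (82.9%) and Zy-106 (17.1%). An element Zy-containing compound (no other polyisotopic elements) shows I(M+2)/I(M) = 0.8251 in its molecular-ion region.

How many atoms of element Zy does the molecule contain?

4

For n independent Zy atoms, I(M+2)/I(M) = n · (abundance Zy-106) / (abundance Zy-104) = n · 0.171/0.829.
n = 0.8251 × 0.829/0.171 = 4.00 ≈ 4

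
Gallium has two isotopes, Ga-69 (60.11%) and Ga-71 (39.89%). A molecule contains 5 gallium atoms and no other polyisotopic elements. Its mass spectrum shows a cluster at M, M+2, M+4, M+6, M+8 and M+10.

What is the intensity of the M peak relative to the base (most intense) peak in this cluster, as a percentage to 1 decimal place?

Term probabilities: M 0.0785, M+2 0.2604, M+4 0.3456, M+6 0.2293, M+8 0.0761, M+10 0.0101. Base peak = M+4.
P(M+4) = C(5,2) × 0.6011^3 × 0.3989^2 = 10 × 0.21719018 × 0.15912121 = 0.345596 (base)
P(M) = C(5,0) × 0.6011^5 × 0.3989^0 = 1 × 0.07847542 × 1.0000 = 0.078475
Relative intensity = 0.078475 / 0.345596 × 100 = 22.7

22.7%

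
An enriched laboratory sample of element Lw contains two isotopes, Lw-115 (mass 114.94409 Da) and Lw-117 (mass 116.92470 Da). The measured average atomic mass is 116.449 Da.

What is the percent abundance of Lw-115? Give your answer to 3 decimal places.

24.018%

With x = fraction of Lw-115 (so Lw-117 is 1 − x):
114.94409·x + 116.92470·(1 − x) = 116.449
(114.94409 − 116.92470)·x = 116.449 − 116.92470
x = -0.47570 / -1.98061 = 0.24018 → 24.018% Lw-115, 75.982% Lw-117.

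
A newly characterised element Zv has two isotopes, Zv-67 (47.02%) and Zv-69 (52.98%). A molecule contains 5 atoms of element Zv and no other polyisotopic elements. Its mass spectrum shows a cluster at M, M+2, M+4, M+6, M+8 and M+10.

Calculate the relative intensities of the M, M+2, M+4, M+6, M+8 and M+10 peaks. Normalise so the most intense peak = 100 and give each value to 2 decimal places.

6.99 : 39.38 : 88.75 : 100.00 : 56.34 : 12.70

The 5 Zv atoms are independent, so intensities follow the terms of (0.4702 + 0.5298)^5.
P(M) = 0.4702^5 = 0.022983
P(M+2) = 5 × 0.4702^4 × 0.5298^1 = 0.129483
P(M+4) = 10 × 0.4702^3 × 0.5298^2 = 0.291791
P(M+6) = 10 × 0.4702^2 × 0.5298^3 = 0.328777
P(M+8) = 5 × 0.4702^1 × 0.5298^4 = 0.185225
P(M+10) = 0.5298^5 = 0.041741
The M+6 peak is largest (0.328777); scaling to 100 gives 6.99 : 39.38 : 88.75 : 100.00 : 56.34 : 12.70.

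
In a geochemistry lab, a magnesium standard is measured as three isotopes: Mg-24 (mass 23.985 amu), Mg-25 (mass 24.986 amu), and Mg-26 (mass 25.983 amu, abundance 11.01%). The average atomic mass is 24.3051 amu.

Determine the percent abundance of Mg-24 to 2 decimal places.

The remaining 88.99% is split between Mg-24 (fraction x) and Mg-25 (fraction 0.8899 − x).
Substituting: 23.985x + 24.986(0.8899 − x) = 21.4443717
(23.985 − 24.986)x = -0.7906697  ⇒  x = 0.78988, y = 0.10002
Mg-24: 78.99%, Mg-25: 10.00%.

78.99%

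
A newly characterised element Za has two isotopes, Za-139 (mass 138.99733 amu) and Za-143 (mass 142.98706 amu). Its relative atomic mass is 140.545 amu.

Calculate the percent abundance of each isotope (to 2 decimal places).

Let x be the fractional abundance of Za-139; then Za-143 has abundance 1 − x.
138.99733·x + 142.98706·(1 − x) = 140.545
(138.99733 − 142.98706)·x = 140.545 − 142.98706
x = -2.44206 / -3.98973 = 0.61209 → 61.21% Za-139, 38.79% Za-143.

Za-139: 61.21%, Za-143: 38.79%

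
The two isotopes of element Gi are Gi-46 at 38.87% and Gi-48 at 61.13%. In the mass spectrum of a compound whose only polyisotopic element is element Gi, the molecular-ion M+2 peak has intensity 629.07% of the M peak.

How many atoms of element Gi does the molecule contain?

4

The M+2/M ratio from n Gi atoms is n · q/p = n · 0.6113/0.3887.
n = 6.2907 × 0.3887/0.6113 = 4.00 ≈ 4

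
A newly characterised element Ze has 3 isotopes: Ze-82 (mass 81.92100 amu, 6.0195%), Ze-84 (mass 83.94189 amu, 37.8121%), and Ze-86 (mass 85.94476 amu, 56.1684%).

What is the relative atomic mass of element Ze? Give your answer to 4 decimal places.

The abundance-weighted mean is 0.060195 × 81.92100 + 0.378121 × 83.94189 + 0.561684 × 85.94476
= 4.931235 + 31.740191 + 48.273797 = 84.945223 amu

84.9452 amu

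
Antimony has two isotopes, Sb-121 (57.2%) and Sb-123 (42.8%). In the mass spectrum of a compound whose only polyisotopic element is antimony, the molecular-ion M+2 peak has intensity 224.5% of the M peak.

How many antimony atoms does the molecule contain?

For n independent Sb atoms, I(M+2)/I(M) = n · (abundance Sb-123) / (abundance Sb-121) = n · 0.428/0.572.
n = 2.245 × 0.572/0.428 = 3.00 ≈ 3

3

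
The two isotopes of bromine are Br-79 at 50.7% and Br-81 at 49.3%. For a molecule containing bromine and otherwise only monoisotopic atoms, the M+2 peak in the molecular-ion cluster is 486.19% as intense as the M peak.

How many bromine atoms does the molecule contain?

The M+2/M ratio from n Br atoms is n · q/p = n · 0.493/0.507.
n = 4.8619 × 0.507/0.493 = 5.00 ≈ 5

5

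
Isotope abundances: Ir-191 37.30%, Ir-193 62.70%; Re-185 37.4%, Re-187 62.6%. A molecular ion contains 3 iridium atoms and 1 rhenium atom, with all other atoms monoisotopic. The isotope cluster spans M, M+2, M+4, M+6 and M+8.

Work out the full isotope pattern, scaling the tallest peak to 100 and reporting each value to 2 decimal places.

5.28 : 35.47 : 89.33 : 100.00 : 41.98

Iridium pattern (n=3): 0.05189512 : 0.26170165 : 0.43991135 : 0.24649188
Rhenium pattern (n=1): 0.3740 : 0.6260
Convolve the two distributions (both contribute in 2-u steps):
  M: 0.05189512×0.3740 = 0.019409
  M+2: 0.05189512×0.6260 + 0.26170165×0.3740 = 0.130363
  M+4: 0.26170165×0.6260 + 0.43991135×0.3740 = 0.328352
  M+6: 0.43991135×0.6260 + 0.24649188×0.3740 = 0.367572
  M+8: 0.24649188×0.6260 = 0.154304
Scale to base peak (0.367572) = 100: 5.28 : 35.47 : 89.33 : 100.00 : 41.98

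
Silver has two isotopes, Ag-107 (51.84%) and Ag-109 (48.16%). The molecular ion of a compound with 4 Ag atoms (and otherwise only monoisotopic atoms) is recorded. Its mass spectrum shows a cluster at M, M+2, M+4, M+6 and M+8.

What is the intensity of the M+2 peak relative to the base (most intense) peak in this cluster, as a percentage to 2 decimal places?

71.76%

Term probabilities: M 0.0722, M+2 0.2684, M+4 0.3740, M+6 0.2316, M+8 0.0538. Base peak = M+4.
P(M+4) = C(4,2) × 0.5184^2 × 0.4816^2 = 6 × 0.26873856 × 0.23193856 = 0.373985 (base)
P(M+2) = C(4,1) × 0.5184^3 × 0.4816^1 = 4 × 0.13931407 × 0.4816 = 0.268375
Relative intensity = 0.268375 / 0.373985 × 100 = 71.76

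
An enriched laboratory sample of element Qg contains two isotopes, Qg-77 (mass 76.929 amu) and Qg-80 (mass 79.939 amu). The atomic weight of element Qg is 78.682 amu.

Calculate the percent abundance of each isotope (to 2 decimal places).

Qg-77: 41.76%, Qg-80: 58.24%

With x = fraction of Qg-77 (so Qg-80 is 1 − x):
76.929·x + 79.939·(1 − x) = 78.682
(76.929 − 79.939)·x = 78.682 − 79.939
x = -1.257 / -3.010 = 0.41761 → 41.76% Qg-77, 58.24% Qg-80.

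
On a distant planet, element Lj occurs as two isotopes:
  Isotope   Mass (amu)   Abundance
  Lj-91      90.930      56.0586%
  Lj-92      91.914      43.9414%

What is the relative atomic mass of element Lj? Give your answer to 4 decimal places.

91.3624 amu

Ar = Σ fᵢ·mᵢ = 0.560586 × 90.930 + 0.439414 × 91.914
= 50.97408 + 40.38830 = 91.36238 amu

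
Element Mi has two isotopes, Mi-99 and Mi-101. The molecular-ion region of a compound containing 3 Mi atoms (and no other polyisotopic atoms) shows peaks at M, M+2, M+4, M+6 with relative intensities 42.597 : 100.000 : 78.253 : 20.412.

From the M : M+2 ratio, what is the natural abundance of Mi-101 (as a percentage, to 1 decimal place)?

If p is the fraction of Mi that is Mi-99, then I(M+2)/I(M) = [C(3,1)·p^2·(1−p)] / p^3 = 3·(1−p)/p = 100.000/42.597 = 2.3476
(1−p)/p = 2.3476/3 = 0.7825  ⇒  p = 1/(1 + 0.7825) = 0.5610
Mi-99: 56.1%, Mi-101: 43.9%.

43.9%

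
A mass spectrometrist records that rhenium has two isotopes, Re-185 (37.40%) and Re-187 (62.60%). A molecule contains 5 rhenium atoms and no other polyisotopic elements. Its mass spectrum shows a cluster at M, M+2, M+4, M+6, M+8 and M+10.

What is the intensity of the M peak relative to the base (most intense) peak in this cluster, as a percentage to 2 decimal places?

2.13%

(0.3740 + 0.6260)^5 gives M 0.0073, M+2 0.0612, M+4 0.2050, M+6 0.3431, M+8 0.2872, M+10 0.0961; the largest is M+6.
P(M+6) = C(5,3) × 0.3740^2 × 0.6260^3 = 10 × 0.139876 × 0.24531438 = 0.343136 (base)
P(M) = C(5,0) × 0.3740^5 × 0.6260^0 = 1 × 0.00731742 × 1.0000 = 0.007317
Relative intensity = 0.007317 / 0.343136 × 100 = 2.13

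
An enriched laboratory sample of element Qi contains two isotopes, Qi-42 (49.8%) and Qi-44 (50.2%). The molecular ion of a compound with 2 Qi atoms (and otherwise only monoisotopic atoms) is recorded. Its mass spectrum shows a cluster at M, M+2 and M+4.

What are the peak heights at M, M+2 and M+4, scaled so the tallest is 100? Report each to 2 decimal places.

Expanding (0.498 + 0.502)^2:
P(M) = 0.498^2 = 0.248004
P(M+2) = 2 × 0.498^1 × 0.502^1 = 0.499992
P(M+4) = 0.502^2 = 0.252004
The M+2 peak is largest (0.499992); scaling to 100 gives 49.60 : 100.00 : 50.40.

49.60 : 100.00 : 50.40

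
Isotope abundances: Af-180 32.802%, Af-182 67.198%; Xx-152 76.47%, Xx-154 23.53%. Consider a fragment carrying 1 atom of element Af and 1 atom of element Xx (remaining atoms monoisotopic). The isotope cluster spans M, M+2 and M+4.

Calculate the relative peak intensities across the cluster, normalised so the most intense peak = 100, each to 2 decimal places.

Element Af pattern (n=1): 0.32802 : 0.67198
Element Xx pattern (n=1): 0.7647 : 0.2353
Convolve the two distributions (both contribute in 2-u steps):
  M: 0.32802×0.7647 = 0.250837
  M+2: 0.32802×0.2353 + 0.67198×0.7647 = 0.591046
  M+4: 0.67198×0.2353 = 0.158117
Scale to base peak (0.591046) = 100: 42.44 : 100.00 : 26.75

42.44 : 100.00 : 26.75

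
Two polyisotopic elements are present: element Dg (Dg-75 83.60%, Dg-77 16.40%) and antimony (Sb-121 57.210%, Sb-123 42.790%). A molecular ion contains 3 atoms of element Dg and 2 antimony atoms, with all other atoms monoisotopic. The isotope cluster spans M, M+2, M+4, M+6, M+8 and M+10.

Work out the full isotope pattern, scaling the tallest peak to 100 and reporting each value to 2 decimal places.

Element Dg pattern (n=3): 0.58427706 : 0.34385683 : 0.06745517 : 0.00441094
Antimony pattern (n=2): 0.32729841 : 0.48960318 : 0.18309841
Convolve the two distributions (both contribute in 2-u steps):
  M: 0.58427706×0.32729841 = 0.191233
  M+2: 0.58427706×0.48960318 + 0.34385683×0.32729841 = 0.398608
  M+4: 0.58427706×0.18309841 + 0.34385683×0.48960318 + 0.06745517×0.32729841 = 0.297412
  M+6: 0.34385683×0.18309841 + 0.06745517×0.48960318 + 0.00441094×0.32729841 = 0.097430
  M+8: 0.06745517×0.18309841 + 0.00441094×0.48960318 = 0.014511
  M+10: 0.00441094×0.18309841 = 0.000808
Scale to base peak (0.398608) = 100: 47.98 : 100.00 : 74.61 : 24.44 : 3.64 : 0.20

47.98 : 100.00 : 74.61 : 24.44 : 3.64 : 0.20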